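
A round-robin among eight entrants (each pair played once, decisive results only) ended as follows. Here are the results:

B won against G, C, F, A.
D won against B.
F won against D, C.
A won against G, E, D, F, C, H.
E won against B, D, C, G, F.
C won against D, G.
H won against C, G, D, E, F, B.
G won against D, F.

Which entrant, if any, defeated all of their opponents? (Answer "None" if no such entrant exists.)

None

Highest win total is H with 6 (out of 7 possible).
H lost to A, so no entrant went undefeated.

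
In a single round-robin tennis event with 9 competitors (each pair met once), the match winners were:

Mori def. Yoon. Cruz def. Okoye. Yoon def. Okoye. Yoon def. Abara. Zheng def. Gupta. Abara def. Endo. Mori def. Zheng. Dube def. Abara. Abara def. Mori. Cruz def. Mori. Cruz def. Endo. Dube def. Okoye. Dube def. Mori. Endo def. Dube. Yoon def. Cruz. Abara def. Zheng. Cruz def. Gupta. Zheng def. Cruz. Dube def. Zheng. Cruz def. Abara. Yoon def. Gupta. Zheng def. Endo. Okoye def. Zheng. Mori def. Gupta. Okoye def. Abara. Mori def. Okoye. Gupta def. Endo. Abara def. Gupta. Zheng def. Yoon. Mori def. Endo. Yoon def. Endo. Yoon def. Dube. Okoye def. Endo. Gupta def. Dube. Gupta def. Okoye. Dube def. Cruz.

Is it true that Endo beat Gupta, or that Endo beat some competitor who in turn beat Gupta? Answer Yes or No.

No

Endo did not beat Gupta directly.
Endo beat Dube, but each of them lost to Gupta. No two-step path.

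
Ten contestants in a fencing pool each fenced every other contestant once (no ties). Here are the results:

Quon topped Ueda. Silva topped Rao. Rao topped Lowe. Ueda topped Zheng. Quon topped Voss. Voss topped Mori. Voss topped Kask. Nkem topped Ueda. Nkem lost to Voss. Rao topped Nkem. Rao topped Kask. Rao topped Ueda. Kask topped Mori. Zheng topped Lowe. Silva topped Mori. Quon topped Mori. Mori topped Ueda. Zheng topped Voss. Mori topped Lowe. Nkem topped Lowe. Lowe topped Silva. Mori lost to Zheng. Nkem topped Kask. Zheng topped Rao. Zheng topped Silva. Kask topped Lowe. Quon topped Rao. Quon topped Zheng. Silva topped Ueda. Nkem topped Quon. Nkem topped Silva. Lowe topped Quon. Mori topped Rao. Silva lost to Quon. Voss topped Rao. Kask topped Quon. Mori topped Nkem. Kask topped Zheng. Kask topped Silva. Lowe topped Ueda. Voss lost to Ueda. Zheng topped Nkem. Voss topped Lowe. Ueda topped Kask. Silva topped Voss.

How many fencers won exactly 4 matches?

3

Win totals: Nkem 5, Kask 5, Lowe 3, Ueda 3, Zheng 6, Voss 5, Quon 6, Silva 4, Rao 4, Mori 4.
Exactly 4: Silva, Rao, Mori — 3 fencers.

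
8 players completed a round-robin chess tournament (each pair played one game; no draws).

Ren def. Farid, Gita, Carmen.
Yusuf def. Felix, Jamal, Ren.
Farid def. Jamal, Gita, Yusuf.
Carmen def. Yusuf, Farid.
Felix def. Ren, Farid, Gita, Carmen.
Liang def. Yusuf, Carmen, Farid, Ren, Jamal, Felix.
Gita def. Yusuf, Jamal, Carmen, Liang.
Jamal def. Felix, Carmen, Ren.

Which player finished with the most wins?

Liang

Win totals: Ren 3, Carmen 2, Gita 4, Felix 4, Liang 6, Farid 3, Jamal 3, Yusuf 3.
Liang leads with 6 wins (next highest: 4).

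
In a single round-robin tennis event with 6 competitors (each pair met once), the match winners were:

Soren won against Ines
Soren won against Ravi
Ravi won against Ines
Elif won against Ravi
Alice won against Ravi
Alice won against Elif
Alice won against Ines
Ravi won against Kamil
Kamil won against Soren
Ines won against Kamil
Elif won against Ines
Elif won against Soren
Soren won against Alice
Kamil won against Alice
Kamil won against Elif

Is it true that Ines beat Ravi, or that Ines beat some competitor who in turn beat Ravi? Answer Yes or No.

Ines did not beat Ravi directly.
Ines beat Kamil, but each of them lost to Ravi. No two-step path.

No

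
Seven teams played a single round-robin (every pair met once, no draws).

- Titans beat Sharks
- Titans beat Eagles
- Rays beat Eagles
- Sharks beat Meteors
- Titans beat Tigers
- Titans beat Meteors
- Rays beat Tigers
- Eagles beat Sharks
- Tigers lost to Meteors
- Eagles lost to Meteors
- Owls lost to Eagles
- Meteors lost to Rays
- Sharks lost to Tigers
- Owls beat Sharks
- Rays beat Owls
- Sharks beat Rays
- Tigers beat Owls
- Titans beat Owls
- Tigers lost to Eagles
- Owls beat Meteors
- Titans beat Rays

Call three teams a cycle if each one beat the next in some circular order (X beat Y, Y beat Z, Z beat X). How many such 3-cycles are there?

Win totals: Eagles 3, Sharks 2, Tigers 2, Owls 2, Rays 4, Titans 6, Meteors 2.
A team with w wins dominates both others in C(w,2) triples; summing gives 3 + 1 + 1 + 1 + 6 + 15 + 1 = 28 transitive triples.
Total triples C(7,3) = 35, so cyclic triples = 35 − 28 = 7.

7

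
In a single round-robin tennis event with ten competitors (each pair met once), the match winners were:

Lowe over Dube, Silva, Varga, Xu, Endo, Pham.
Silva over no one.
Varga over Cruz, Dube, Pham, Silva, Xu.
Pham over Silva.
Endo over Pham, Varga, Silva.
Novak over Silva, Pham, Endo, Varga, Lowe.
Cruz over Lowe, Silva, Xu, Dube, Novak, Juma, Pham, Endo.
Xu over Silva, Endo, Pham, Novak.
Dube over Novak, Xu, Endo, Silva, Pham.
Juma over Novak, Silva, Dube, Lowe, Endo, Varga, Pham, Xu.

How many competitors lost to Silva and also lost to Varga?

0

Silva beat: no one.
Varga beat: Dube, Cruz, Pham, Xu, Silva.
No one was beaten by both.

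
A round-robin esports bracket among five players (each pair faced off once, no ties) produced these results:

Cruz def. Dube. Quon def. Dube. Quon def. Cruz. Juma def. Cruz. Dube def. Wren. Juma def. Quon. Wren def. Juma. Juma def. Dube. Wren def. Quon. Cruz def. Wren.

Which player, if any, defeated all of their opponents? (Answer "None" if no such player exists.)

Highest win total is Juma with 3 (out of 4 possible).
Juma lost to Wren, so no player went undefeated.

None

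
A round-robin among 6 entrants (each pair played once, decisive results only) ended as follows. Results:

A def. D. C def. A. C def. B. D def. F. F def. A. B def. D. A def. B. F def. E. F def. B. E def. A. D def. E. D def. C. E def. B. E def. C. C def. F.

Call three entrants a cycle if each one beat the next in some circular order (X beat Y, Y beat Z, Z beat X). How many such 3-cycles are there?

7

Of the C(6,3) = 20 triples, the cyclic ones are: {A, C, D}; {A, D, E}; {A, D, F}; {B, C, D}; {B, D, E}; {B, D, F}; {C, E, F}.
That is 7.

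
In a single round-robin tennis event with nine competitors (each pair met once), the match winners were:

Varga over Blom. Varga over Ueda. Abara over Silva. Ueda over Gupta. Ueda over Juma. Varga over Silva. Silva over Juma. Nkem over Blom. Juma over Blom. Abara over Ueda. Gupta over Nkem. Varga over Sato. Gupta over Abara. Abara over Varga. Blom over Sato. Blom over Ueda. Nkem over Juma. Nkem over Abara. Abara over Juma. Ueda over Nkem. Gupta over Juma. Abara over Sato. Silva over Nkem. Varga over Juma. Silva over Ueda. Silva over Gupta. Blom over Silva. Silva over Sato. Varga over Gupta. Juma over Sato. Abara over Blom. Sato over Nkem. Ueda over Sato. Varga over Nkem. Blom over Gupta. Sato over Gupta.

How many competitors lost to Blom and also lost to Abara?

3

Blom beat: Sato, Gupta, Silva, Ueda.
Abara beat: Sato, Juma, Silva, Varga, Ueda, Blom.
Both beat: Sato, Silva, Ueda — 3.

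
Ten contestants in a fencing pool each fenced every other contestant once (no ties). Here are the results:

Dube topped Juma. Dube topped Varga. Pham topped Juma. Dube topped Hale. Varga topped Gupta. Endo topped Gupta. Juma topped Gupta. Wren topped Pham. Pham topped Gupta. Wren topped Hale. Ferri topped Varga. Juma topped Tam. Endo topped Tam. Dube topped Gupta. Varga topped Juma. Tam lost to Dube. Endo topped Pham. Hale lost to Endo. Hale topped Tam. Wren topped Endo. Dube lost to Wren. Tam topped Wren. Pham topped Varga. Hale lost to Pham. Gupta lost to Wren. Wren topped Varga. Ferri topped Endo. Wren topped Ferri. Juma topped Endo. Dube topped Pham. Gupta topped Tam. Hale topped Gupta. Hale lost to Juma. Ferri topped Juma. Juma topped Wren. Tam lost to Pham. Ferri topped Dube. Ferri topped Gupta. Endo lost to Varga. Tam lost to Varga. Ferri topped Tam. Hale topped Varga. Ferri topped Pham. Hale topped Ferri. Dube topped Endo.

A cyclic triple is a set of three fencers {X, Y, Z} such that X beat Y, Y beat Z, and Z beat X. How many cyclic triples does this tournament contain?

19

Win totals: Tam 1, Varga 4, Gupta 1, Pham 5, Dube 7, Ferri 7, Juma 5, Hale 4, Wren 7, Endo 4.
A fencer with w wins dominates both others in C(w,2) triples; summing gives 0 + 6 + 0 + 10 + 21 + 21 + 10 + 6 + 21 + 6 = 101 transitive triples.
Total triples C(10,3) = 120, so cyclic triples = 120 − 101 = 19.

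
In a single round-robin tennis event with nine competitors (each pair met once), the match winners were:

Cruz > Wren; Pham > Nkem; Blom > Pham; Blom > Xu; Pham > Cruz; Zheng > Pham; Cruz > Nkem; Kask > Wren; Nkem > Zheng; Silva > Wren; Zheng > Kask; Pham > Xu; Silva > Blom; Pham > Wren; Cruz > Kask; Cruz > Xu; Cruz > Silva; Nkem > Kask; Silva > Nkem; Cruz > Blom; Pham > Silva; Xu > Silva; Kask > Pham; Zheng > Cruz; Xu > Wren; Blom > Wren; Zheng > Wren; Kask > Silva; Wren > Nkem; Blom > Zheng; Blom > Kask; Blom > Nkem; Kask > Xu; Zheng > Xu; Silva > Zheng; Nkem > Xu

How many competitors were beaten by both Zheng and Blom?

Zheng beat: Xu, Cruz, Kask, Pham, Wren.
Blom beat: Xu, Kask, Zheng, Pham, Wren, Nkem.
Both beat: Xu, Kask, Pham, Wren — 4.

4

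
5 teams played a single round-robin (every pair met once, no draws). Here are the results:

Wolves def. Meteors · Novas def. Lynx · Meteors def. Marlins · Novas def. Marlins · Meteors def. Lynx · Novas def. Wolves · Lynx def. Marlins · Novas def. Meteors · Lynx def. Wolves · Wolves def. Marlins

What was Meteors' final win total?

2

Meteors' results: beat Marlins, Lynx; lost to Novas, Wolves.
That is 2 wins.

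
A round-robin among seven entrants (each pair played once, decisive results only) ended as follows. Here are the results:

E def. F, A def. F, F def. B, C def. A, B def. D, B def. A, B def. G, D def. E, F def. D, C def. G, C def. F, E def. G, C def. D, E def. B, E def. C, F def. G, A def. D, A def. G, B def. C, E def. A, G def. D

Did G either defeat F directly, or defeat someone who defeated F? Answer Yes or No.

No

G did not beat F directly.
G beat D, but each of them lost to F. No two-step path.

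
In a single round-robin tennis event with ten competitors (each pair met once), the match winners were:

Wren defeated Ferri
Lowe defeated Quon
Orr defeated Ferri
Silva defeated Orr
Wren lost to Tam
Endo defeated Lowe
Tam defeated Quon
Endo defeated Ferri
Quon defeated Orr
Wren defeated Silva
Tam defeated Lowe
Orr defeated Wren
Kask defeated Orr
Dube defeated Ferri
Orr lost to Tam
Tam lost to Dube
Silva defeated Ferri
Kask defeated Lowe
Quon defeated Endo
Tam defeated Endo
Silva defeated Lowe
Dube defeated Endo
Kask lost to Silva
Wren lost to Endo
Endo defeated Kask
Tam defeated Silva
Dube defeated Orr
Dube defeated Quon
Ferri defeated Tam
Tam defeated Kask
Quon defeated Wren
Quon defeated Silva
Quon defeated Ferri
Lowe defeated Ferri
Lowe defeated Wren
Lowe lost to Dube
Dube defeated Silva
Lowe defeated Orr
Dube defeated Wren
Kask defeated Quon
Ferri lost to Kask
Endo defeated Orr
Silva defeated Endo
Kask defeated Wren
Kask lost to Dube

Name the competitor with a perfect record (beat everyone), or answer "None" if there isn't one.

Dube

Dube has 9 wins out of 9 opponents — a perfect record.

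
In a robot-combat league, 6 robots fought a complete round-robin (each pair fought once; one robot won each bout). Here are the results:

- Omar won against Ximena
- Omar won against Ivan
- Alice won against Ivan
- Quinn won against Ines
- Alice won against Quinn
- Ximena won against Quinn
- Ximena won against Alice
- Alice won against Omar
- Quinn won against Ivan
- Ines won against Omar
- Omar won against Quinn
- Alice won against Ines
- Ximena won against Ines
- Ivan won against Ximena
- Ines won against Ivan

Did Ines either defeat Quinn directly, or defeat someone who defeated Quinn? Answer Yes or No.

Yes

Ines did not beat Quinn directly.
Ines beat Omar, Ivan. Of those, Omar beat Quinn.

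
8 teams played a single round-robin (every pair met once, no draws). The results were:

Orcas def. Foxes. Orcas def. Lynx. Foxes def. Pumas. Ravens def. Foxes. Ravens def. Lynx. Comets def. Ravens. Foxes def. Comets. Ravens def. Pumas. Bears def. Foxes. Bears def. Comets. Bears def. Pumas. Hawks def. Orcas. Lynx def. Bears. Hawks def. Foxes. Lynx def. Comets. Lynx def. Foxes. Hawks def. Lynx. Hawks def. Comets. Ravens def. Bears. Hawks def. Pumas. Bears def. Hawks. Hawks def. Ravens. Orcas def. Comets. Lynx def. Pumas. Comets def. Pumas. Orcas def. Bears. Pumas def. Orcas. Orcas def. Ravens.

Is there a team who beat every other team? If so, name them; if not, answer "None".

None

Highest win total is Hawks with 6 (out of 7 possible).
Hawks lost to Bears, so no team went undefeated.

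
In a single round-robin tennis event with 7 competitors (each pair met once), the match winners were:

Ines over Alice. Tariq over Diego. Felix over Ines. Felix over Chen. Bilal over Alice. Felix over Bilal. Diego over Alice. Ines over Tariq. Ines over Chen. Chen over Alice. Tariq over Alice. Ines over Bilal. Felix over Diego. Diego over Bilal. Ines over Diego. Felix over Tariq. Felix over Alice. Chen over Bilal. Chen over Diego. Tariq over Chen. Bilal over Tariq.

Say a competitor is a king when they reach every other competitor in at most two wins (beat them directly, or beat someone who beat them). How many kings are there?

Bilal cannot reach Felix, Ines in two steps.
Tariq cannot reach Felix, Ines in two steps.
Diego cannot reach Felix, Chen, Ines in two steps.
Felix reaches everyone (king).
Alice cannot reach Bilal, Tariq, Diego, Felix, Chen, Ines in two steps.
Chen cannot reach Felix, Ines in two steps.
Ines cannot reach Felix in two steps.
Kings: Felix — 1.

1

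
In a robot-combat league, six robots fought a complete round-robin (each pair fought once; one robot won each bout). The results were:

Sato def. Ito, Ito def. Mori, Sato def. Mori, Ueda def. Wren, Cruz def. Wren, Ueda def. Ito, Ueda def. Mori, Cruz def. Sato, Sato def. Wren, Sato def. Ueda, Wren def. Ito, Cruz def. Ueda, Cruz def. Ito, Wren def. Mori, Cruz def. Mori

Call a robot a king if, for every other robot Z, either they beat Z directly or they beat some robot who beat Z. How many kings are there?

Sato cannot reach Cruz in two steps.
Ueda cannot reach Sato, Cruz in two steps.
Wren cannot reach Sato, Ueda, Cruz in two steps.
Ito cannot reach Sato, Ueda, Wren, Cruz in two steps.
Cruz reaches everyone (king).
Mori cannot reach Sato, Ueda, Wren, Ito, Cruz in two steps.
Kings: Cruz — 1.

1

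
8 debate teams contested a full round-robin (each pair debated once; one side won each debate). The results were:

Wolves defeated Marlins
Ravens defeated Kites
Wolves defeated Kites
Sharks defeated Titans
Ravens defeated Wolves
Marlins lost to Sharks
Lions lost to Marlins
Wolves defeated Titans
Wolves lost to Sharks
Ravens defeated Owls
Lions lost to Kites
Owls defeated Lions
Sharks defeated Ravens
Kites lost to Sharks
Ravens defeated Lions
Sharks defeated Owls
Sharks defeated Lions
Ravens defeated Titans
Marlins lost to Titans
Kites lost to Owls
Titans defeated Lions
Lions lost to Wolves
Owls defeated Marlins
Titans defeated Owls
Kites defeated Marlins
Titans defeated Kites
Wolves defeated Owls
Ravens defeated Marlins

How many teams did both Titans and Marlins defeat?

1

Titans beat: Marlins, Kites, Lions, Owls.
Marlins beat: Lions.
Both beat: Lions — 1.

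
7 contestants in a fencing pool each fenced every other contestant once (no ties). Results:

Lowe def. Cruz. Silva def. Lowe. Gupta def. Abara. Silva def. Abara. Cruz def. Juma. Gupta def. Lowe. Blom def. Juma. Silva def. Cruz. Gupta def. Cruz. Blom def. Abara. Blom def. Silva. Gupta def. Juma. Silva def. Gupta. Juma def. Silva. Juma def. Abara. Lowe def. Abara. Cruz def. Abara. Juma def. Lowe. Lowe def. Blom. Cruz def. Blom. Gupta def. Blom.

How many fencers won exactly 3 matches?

Win totals: Blom 3, Silva 4, Cruz 3, Gupta 5, Juma 3, Lowe 3, Abara 0.
Exactly 3: Blom, Cruz, Juma, Lowe — 4 fencers.

4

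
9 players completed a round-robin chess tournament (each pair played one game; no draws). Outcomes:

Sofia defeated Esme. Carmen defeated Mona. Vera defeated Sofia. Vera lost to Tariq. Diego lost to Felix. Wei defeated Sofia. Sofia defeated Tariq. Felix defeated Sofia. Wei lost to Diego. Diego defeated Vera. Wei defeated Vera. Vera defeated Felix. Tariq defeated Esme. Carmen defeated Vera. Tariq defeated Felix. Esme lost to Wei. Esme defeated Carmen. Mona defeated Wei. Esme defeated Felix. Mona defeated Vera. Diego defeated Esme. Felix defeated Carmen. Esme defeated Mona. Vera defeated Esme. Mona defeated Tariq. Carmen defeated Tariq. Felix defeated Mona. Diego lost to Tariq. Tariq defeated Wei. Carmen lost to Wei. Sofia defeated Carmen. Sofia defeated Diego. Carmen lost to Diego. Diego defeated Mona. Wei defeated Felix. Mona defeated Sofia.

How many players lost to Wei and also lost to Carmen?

Wei beat: Vera, Esme, Felix, Sofia, Carmen.
Carmen beat: Mona, Vera, Tariq.
Both beat: Vera — 1.

1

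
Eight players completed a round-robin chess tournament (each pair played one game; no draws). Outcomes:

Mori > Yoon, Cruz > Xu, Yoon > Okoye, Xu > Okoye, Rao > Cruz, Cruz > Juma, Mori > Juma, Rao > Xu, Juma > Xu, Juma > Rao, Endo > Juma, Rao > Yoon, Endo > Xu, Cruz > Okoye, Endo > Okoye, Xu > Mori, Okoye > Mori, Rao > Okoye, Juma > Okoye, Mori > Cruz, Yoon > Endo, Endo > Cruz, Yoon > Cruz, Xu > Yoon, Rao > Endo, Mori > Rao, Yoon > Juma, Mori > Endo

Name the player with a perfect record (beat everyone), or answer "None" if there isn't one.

None

Highest win total is Rao with 5 (out of 7 possible).
Rao lost to Mori, Juma, so no player went undefeated.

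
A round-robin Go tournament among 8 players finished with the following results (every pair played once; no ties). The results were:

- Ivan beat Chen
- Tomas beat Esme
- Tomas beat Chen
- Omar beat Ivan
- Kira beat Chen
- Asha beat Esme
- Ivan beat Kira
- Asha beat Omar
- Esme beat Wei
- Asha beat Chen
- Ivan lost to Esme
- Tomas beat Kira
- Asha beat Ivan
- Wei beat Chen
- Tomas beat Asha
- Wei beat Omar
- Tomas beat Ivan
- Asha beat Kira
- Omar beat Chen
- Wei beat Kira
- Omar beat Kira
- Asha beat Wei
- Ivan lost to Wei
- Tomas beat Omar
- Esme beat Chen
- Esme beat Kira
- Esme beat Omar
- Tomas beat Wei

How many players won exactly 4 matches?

Win totals: Tomas 7, Asha 6, Omar 3, Ivan 2, Wei 4, Chen 0, Esme 5, Kira 1.
Exactly 4: Wei — 1 player.

1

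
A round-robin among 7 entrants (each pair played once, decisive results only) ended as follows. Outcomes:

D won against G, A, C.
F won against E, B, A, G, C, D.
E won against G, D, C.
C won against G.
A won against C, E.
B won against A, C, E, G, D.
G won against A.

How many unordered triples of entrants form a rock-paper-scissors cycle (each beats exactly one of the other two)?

Win totals: A 2, B 5, C 1, D 3, E 3, F 6, G 1.
An entrant with w wins dominates both others in C(w,2) triples; summing gives 1 + 10 + 0 + 3 + 3 + 15 + 0 = 32 transitive triples.
Total triples C(7,3) = 35, so cyclic triples = 35 − 32 = 3.

3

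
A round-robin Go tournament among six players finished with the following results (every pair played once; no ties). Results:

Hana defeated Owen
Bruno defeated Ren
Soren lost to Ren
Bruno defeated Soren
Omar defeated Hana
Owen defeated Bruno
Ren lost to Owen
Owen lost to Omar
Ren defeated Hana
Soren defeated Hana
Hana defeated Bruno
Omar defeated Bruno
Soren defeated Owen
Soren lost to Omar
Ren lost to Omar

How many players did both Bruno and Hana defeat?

0

Bruno beat: Soren, Ren.
Hana beat: Owen, Bruno.
No one was beaten by both.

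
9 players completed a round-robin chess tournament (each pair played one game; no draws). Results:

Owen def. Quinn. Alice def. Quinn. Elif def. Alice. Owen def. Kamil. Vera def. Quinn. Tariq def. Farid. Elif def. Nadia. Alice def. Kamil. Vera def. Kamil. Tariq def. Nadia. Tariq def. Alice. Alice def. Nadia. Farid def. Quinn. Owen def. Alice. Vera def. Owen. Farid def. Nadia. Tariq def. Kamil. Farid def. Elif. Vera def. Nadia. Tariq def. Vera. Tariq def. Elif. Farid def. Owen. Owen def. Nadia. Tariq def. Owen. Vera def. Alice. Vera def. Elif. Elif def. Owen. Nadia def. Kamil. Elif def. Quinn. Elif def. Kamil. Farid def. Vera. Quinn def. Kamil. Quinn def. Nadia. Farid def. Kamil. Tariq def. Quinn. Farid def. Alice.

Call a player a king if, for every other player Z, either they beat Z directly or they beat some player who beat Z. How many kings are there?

Tariq reaches everyone (king).
Alice cannot reach Tariq, Elif, Vera, Farid, Owen in two steps.
Elif cannot reach Tariq, Vera, Farid in two steps.
Vera cannot reach Tariq, Farid in two steps.
Nadia cannot reach Tariq, Alice, Elif, Vera, Quinn, Farid, Owen in two steps.
Kamil cannot reach Tariq, Alice, Elif, Vera, Nadia, Quinn, Farid, Owen in two steps.
Quinn cannot reach Tariq, Alice, Elif, Vera, Farid, Owen in two steps.
Farid cannot reach Tariq in two steps.
Owen cannot reach Tariq, Elif, Vera, Farid in two steps.
Kings: Tariq — 1.

1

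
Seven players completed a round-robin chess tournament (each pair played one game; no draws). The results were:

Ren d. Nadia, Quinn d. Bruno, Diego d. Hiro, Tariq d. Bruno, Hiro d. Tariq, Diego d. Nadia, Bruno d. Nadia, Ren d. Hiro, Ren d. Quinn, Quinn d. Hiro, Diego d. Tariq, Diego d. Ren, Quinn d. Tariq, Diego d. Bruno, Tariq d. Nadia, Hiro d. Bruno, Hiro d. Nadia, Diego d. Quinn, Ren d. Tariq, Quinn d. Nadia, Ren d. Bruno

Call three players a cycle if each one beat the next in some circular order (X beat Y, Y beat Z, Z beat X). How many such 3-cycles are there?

Win totals: Ren 5, Bruno 1, Tariq 2, Nadia 0, Hiro 3, Quinn 4, Diego 6.
A player with w wins dominates both others in C(w,2) triples; summing gives 10 + 0 + 1 + 0 + 3 + 6 + 15 = 35 transitive triples.
Total triples C(7,3) = 35, so cyclic triples = 35 − 35 = 0.

0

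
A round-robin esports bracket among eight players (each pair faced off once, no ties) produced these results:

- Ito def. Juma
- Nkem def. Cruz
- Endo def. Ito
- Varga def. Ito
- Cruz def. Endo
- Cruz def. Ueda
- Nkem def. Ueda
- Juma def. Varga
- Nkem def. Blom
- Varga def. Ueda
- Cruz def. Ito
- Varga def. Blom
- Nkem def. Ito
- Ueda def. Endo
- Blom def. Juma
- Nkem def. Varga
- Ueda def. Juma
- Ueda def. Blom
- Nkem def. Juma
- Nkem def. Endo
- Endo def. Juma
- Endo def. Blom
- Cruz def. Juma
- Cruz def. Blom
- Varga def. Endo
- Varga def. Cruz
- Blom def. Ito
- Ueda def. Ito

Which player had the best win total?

Win totals: Juma 1, Endo 3, Varga 5, Nkem 7, Ueda 4, Cruz 5, Ito 1, Blom 2.
Nkem leads with 7 wins (next highest: 5).

Nkem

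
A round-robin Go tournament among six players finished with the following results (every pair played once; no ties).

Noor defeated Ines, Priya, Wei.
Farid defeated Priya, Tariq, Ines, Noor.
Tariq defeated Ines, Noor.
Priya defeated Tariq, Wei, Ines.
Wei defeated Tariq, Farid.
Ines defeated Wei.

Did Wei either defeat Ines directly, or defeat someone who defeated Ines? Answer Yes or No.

Wei did not beat Ines directly.
Wei beat Farid, Tariq. Of those, Farid beat Ines.

Yes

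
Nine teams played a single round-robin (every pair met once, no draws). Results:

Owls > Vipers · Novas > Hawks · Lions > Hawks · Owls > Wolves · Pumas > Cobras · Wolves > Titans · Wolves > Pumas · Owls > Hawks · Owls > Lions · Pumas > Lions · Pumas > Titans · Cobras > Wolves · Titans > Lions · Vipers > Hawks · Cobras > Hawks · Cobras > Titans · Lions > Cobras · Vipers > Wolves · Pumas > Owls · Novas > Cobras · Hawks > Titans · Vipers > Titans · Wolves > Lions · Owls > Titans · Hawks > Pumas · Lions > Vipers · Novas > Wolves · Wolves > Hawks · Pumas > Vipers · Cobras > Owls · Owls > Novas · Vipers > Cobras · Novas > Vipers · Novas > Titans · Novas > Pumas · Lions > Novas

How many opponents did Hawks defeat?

2

Hawks' results: beat Pumas, Titans; lost to Vipers, Lions, Cobras, Novas, Wolves, Owls.
That is 2 wins.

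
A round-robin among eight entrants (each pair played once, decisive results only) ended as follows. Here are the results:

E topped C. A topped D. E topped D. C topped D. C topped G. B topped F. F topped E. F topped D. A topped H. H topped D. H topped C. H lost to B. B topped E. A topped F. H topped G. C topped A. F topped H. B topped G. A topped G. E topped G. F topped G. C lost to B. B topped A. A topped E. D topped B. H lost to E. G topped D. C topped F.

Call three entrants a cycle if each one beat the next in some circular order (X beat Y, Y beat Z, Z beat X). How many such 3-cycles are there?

10

Win totals: A 5, B 6, C 4, D 1, E 4, F 4, G 1, H 3.
An entrant with w wins dominates both others in C(w,2) triples; summing gives 10 + 15 + 6 + 0 + 6 + 6 + 0 + 3 = 46 transitive triples.
Total triples C(8,3) = 56, so cyclic triples = 56 − 46 = 10.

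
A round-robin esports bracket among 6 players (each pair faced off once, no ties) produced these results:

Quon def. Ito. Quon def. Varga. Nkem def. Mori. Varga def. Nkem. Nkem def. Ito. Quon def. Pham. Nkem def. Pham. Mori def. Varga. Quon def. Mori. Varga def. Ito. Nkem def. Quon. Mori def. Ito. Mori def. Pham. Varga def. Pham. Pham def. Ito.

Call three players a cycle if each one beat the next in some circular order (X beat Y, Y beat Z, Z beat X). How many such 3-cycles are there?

2

Of the C(6,3) = 20 triples, the cyclic ones are: {Quon, Varga, Nkem}; {Mori, Varga, Nkem}.
That is 2.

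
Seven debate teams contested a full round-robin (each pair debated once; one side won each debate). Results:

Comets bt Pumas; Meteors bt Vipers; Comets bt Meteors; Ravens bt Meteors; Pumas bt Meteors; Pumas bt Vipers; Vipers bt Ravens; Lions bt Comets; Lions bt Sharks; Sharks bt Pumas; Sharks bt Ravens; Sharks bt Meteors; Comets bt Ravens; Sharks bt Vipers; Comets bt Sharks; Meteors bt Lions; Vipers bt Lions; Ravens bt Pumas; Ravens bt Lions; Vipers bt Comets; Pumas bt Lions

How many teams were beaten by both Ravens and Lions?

0

Ravens beat: Lions, Pumas, Meteors.
Lions beat: Sharks, Comets.
No one was beaten by both.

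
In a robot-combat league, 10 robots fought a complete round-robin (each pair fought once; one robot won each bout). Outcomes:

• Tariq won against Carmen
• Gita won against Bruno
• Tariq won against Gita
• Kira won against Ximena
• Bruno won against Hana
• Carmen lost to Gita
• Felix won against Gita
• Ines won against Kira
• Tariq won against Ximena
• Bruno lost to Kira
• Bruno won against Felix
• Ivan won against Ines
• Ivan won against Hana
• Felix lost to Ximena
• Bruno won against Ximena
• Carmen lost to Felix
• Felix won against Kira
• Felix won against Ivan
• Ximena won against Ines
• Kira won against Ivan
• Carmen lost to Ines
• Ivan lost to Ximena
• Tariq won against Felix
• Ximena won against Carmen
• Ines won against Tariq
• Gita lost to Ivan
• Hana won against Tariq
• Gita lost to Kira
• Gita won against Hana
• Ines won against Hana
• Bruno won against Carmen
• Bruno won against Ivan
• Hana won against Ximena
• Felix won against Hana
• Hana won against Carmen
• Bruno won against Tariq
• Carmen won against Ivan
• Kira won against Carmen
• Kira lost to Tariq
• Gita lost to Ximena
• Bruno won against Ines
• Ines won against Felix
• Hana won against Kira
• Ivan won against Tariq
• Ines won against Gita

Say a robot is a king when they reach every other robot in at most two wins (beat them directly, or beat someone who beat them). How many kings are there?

Kira reaches everyone (king).
Ines reaches everyone (king).
Carmen cannot reach Kira, Bruno, Ximena, Felix in two steps.
Hana reaches everyone (king).
Tariq reaches everyone (king).
Bruno reaches everyone (king).
Ivan reaches everyone (king).
Gita reaches everyone (king).
Ximena reaches everyone (king).
Felix reaches everyone (king).
Kings: Kira, Ines, Hana, Tariq, Bruno, Ivan, Gita, Ximena, Felix — 9.

9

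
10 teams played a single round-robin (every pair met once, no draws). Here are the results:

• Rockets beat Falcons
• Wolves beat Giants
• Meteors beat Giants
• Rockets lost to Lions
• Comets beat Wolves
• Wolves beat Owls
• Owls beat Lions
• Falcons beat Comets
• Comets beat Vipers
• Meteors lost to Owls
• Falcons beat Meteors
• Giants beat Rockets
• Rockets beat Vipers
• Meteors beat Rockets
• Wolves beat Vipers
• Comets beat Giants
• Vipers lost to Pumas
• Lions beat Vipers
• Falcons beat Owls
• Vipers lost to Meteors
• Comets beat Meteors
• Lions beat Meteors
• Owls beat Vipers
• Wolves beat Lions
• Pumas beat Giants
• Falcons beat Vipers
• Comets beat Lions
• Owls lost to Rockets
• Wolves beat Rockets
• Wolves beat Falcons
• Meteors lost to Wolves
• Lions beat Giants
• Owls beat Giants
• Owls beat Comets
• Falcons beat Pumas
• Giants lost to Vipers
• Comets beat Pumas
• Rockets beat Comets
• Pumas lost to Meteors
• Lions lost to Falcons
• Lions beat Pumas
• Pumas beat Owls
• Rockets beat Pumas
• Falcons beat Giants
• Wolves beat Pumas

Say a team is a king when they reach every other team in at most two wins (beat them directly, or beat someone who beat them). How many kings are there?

Pumas cannot reach Falcons, Wolves in two steps.
Vipers cannot reach Pumas, Comets, Meteors, Falcons, Owls, Wolves, Lions in two steps.
Comets reaches everyone (king).
Meteors cannot reach Wolves, Lions in two steps.
Falcons reaches everyone (king).
Giants cannot reach Meteors, Wolves, Lions in two steps.
Rockets reaches everyone (king).
Owls cannot reach Falcons in two steps.
Wolves reaches everyone (king).
Lions cannot reach Wolves in two steps.
Kings: Comets, Falcons, Rockets, Wolves — 4.

4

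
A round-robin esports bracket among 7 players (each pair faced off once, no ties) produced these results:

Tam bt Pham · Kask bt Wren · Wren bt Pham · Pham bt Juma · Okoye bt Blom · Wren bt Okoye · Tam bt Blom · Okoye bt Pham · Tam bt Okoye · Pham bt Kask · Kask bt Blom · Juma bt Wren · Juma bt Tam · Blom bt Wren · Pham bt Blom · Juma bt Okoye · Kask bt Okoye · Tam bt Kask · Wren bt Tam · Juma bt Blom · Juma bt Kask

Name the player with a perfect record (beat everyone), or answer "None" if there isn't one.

Highest win total is Juma with 5 (out of 6 possible).
Juma lost to Pham, so no player went undefeated.

None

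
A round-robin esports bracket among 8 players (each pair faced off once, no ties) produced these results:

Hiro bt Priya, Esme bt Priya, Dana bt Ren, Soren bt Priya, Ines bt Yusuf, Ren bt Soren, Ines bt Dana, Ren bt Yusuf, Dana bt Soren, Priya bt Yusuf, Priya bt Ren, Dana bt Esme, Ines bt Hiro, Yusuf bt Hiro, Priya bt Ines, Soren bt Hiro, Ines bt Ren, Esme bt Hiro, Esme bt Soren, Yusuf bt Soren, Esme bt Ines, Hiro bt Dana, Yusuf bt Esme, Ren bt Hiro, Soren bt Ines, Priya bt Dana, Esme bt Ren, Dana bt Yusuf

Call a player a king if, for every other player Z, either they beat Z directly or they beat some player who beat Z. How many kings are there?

7

Hiro reaches everyone (king).
Ines reaches everyone (king).
Ren reaches everyone (king).
Soren cannot reach Esme in two steps.
Esme reaches everyone (king).
Yusuf reaches everyone (king).
Dana reaches everyone (king).
Priya reaches everyone (king).
Kings: Hiro, Ines, Ren, Esme, Yusuf, Dana, Priya — 7.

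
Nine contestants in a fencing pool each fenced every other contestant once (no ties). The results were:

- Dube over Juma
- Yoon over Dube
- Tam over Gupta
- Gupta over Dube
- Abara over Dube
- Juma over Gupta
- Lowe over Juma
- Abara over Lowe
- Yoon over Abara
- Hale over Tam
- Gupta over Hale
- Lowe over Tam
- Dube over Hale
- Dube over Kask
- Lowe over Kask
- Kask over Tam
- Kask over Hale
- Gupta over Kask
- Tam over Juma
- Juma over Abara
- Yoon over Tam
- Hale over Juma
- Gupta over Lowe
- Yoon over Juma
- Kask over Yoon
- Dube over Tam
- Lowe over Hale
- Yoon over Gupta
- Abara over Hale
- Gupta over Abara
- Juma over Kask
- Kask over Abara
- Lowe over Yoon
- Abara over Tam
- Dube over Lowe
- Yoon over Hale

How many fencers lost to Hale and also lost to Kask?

1

Hale beat: Tam, Juma.
Kask beat: Hale, Abara, Tam, Yoon.
Both beat: Tam — 1.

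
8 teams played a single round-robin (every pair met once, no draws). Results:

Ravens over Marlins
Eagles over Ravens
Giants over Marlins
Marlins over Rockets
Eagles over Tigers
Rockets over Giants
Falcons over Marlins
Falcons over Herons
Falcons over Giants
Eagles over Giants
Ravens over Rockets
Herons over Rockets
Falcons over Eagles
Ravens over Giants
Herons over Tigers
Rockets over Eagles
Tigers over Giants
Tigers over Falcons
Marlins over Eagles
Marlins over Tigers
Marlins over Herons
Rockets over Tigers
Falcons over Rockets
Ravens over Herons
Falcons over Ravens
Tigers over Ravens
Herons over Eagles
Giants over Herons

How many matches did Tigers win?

Tigers' results: beat Ravens, Falcons, Giants; lost to Rockets, Marlins, Eagles, Herons.
That is 3 wins.

3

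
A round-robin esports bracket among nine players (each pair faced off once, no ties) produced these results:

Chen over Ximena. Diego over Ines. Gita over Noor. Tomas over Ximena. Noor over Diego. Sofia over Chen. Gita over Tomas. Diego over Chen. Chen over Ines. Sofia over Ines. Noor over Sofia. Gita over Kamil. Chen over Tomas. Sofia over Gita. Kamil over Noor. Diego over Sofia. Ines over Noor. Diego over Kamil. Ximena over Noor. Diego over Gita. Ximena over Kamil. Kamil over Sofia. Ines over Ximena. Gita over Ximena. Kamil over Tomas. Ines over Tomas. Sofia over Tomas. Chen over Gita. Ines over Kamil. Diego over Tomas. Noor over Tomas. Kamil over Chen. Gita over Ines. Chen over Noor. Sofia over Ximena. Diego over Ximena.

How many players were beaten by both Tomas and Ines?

Tomas beat: Ximena.
Ines beat: Tomas, Ximena, Kamil, Noor.
Both beat: Ximena — 1.

1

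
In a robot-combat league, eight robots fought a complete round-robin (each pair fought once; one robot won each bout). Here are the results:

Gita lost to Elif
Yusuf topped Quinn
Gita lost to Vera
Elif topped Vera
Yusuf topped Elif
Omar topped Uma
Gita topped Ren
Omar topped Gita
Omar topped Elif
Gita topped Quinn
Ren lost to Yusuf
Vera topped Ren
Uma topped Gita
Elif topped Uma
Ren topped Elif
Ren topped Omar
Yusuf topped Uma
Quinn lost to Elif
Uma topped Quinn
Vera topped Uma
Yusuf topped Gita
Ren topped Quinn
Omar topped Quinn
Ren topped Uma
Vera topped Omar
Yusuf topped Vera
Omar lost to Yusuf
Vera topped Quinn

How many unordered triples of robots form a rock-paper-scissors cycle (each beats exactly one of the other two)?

Win totals: Vera 5, Yusuf 7, Omar 4, Uma 2, Elif 4, Quinn 0, Ren 4, Gita 2.
A robot with w wins dominates both others in C(w,2) triples; summing gives 10 + 21 + 6 + 1 + 6 + 0 + 6 + 1 = 51 transitive triples.
Total triples C(8,3) = 56, so cyclic triples = 56 − 51 = 5.

5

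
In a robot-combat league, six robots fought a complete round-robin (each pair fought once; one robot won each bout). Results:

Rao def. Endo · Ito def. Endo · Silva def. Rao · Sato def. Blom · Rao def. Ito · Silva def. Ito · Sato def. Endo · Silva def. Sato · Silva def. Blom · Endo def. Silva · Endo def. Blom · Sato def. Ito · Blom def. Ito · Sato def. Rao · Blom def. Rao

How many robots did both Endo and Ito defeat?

Endo beat: Blom, Silva.
Ito beat: Endo.
No one was beaten by both.

0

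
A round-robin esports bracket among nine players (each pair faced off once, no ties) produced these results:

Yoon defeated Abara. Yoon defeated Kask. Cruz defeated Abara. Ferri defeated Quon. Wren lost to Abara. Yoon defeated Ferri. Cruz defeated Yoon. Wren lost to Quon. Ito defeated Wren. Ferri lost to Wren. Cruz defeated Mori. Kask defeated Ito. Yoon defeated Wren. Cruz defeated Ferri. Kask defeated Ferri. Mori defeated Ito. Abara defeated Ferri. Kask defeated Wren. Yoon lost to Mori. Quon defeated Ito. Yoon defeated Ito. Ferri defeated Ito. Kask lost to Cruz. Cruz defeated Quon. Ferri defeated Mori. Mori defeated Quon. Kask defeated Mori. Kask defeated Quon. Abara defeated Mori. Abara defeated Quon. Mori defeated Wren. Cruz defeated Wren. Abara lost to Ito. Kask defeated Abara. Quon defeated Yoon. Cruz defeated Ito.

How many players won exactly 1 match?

1

Win totals: Cruz 8, Mori 4, Abara 4, Ferri 3, Wren 1, Yoon 5, Ito 2, Kask 6, Quon 3.
Exactly 1: Wren — 1 player.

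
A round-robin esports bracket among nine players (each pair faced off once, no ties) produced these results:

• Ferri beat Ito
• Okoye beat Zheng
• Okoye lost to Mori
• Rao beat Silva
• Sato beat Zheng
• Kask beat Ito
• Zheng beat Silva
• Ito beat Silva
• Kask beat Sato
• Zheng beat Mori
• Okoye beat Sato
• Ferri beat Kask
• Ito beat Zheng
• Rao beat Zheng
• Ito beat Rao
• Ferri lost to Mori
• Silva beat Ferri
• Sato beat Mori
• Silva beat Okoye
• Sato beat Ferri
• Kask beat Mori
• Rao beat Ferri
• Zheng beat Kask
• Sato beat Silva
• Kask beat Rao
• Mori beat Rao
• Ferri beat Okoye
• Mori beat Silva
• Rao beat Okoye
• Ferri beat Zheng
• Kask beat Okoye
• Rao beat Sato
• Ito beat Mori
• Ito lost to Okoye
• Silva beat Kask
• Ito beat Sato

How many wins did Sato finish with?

4

Sato's results: beat Zheng, Mori, Ferri, Silva; lost to Okoye, Rao, Ito, Kask.
That is 4 wins.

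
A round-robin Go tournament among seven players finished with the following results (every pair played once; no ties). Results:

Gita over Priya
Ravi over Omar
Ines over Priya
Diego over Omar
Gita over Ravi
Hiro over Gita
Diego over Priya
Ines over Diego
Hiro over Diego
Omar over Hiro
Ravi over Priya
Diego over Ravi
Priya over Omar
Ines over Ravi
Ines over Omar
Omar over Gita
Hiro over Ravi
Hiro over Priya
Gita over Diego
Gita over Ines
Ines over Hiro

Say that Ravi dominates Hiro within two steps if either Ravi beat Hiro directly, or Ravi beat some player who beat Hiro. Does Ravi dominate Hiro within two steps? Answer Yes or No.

Yes

Ravi did not beat Hiro directly.
Ravi beat Priya, Omar. Of those, Omar beat Hiro.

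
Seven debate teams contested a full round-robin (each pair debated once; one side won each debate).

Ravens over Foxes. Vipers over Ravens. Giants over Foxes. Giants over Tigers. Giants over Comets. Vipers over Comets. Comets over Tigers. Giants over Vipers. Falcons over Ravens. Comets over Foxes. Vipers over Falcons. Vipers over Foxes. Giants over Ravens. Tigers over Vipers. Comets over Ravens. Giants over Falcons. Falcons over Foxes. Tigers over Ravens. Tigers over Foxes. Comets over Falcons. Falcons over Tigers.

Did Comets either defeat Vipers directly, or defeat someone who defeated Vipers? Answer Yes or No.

Yes

Comets did not beat Vipers directly.
Comets beat Foxes, Tigers, Ravens, Falcons. Of those, Tigers beat Vipers.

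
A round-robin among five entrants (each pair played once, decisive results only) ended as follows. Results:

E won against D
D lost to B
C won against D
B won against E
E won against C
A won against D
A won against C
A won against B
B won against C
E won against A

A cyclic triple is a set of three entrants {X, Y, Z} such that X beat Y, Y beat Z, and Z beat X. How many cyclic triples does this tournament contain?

1

Of the C(5,3) = 10 triples, the cyclic ones are: {A, B, E}.
That is 1.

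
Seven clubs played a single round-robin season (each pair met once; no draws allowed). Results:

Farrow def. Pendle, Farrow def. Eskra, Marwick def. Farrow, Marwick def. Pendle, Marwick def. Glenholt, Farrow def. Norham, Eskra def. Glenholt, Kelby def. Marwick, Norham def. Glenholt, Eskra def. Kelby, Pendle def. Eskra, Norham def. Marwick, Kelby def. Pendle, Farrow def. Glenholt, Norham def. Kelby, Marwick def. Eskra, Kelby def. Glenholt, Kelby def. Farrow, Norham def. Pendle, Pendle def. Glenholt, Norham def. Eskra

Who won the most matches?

Norham

Win totals: Glenholt 0, Eskra 2, Marwick 4, Farrow 4, Kelby 4, Norham 5, Pendle 2.
Norham leads with 5 wins (next highest: 4).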